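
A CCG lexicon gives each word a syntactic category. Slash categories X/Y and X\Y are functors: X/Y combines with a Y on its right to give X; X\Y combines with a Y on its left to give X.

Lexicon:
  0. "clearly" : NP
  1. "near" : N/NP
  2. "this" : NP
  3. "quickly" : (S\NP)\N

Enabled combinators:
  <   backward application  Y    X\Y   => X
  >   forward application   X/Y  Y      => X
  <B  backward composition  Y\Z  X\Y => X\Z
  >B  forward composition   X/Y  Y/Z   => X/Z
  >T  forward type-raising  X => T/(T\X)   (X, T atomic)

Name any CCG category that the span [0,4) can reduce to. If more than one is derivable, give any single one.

S

[0,4] S   >
  [0,1] S/(S\NP)   >T
    [0,1] "clearly" : NP
  [1,4] S\NP   <
    [1,3] N   >
      [1,2] "near" : N/NP
      [2,3] "this" : NP
    [3,4] "quickly" : (S\NP)\N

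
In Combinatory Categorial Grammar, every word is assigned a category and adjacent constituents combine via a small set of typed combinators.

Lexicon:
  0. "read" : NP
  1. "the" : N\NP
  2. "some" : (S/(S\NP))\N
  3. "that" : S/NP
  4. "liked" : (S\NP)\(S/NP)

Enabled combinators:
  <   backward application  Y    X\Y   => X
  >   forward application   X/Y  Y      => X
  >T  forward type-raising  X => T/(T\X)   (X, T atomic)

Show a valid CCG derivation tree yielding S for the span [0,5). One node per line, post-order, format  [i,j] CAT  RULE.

[0,1] NP  lex  "read"
[0,1] N/(N\NP)  >T
[1,2] N\NP  lex  "the"
[0,2] N  >  k=1
[2,3] (S/(S\NP))\N  lex  "some"
[0,3] S/(S\NP)  <  k=2
[3,4] S/NP  lex  "that"
[4,5] (S\NP)\(S/NP)  lex  "liked"
[3,5] S\NP  <  k=4
[0,5] S  >  k=3

[0,5] S   >
  [0,3] S/(S\NP)   <
    [0,2] N   >
      [0,1] N/(N\NP)   >T
        [0,1] "read" : NP
      [1,2] "the" : N\NP
    [2,3] "some" : (S/(S\NP))\N
  [3,5] S\NP   <
    [3,4] "that" : S/NP
    [4,5] "liked" : (S\NP)\(S/NP)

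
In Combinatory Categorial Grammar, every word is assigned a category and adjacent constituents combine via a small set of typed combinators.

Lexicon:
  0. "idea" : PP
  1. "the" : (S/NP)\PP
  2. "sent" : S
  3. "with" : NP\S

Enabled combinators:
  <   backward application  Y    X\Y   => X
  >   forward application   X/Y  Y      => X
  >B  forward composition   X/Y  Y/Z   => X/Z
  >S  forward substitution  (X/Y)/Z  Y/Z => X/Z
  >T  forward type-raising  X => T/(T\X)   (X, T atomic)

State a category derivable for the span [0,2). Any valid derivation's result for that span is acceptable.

S/NP

[0,4] S   >
  [0,2] S/NP   <
    [0,1] "idea" : PP
    [1,2] "the" : (S/NP)\PP
  [2,4] NP   <
    [2,3] "sent" : S
    [3,4] "with" : NP\S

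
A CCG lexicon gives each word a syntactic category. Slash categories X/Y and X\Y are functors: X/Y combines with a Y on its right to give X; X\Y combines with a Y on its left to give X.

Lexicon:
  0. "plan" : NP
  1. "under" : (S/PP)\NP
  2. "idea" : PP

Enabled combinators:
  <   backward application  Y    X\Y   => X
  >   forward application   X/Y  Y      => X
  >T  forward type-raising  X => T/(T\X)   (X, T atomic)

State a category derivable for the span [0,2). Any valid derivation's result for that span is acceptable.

S/PP

[0,3] S   >
  [0,2] S/PP   <
    [0,1] "plan" : NP
    [1,2] "under" : (S/PP)\NP
  [2,3] "idea" : PP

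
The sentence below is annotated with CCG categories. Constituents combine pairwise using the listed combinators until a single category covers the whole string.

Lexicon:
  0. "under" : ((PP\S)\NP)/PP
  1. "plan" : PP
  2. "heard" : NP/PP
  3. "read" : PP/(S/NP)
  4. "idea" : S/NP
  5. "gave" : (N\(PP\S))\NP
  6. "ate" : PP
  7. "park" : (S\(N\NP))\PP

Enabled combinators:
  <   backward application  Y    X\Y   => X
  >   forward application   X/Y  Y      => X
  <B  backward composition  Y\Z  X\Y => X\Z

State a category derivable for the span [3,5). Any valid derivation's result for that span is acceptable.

[0,8] S   <
  [0,6] N\NP   <B
    [0,2] (PP\S)\NP   >
      [0,1] "under" : ((PP\S)\NP)/PP
      [1,2] "plan" : PP
    [2,6] N\(PP\S)   <
      [2,5] NP   >
        [2,3] "heard" : NP/PP
        [3,5] PP   >
          [3,4] "read" : PP/(S/NP)
          [4,5] "idea" : S/NP
      [5,6] "gave" : (N\(PP\S))\NP
  [6,8] S\(N\NP)   <
    [6,7] "ate" : PP
    [7,8] "park" : (S\(N\NP))\PP

PP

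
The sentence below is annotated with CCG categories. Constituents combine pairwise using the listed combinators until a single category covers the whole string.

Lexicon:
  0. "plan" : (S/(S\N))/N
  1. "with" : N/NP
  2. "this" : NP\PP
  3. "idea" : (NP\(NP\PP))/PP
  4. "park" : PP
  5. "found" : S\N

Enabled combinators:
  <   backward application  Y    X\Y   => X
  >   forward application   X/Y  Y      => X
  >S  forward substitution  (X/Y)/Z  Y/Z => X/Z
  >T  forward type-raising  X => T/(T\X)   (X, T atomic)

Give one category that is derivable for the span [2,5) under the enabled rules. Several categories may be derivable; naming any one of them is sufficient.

[0,6] S   >
  [0,5] S/(S\N)   >
    [0,1] "plan" : (S/(S\N))/N
    [1,5] N   >
      [1,2] "with" : N/NP
      [2,5] NP   <
        [2,3] "this" : NP\PP
        [3,5] NP\(NP\PP)   >
          [3,4] "idea" : (NP\(NP\PP))/PP
          [4,5] "park" : PP
  [5,6] "found" : S\N

NP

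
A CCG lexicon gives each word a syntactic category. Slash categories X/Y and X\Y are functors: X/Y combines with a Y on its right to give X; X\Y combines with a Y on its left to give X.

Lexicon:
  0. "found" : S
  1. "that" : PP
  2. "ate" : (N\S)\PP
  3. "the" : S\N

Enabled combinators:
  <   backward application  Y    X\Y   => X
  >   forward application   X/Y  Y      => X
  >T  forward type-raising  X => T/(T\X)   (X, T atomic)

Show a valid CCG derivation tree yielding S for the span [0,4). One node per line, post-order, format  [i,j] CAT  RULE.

[0,1] S  lex  "found"
[1,2] PP  lex  "that"
[2,3] (N\S)\PP  lex  "ate"
[1,3] N\S  <  k=2
[0,3] N  <  k=1
[3,4] S\N  lex  "the"
[0,4] S  <  k=3

[0,4] S   <
  [0,3] N   <
    [0,1] "found" : S
    [1,3] N\S   <
      [1,2] "that" : PP
      [2,3] "ate" : (N\S)\PP
  [3,4] "the" : S\N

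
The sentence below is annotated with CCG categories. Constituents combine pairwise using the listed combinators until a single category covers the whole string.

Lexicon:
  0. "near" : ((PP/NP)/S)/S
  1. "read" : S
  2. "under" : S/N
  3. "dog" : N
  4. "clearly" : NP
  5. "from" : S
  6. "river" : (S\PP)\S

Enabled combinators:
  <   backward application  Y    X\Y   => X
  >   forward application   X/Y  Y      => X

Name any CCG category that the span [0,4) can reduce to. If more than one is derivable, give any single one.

[0,7] S   <
  [0,5] PP   >
    [0,4] PP/NP   >
      [0,2] (PP/NP)/S   >
        [0,1] "near" : ((PP/NP)/S)/S
        [1,2] "read" : S
      [2,4] S   >
        [2,3] "under" : S/N
        [3,4] "dog" : N
    [4,5] "clearly" : NP
  [5,7] S\PP   <
    [5,6] "from" : S
    [6,7] "river" : (S\PP)\S

PP/NP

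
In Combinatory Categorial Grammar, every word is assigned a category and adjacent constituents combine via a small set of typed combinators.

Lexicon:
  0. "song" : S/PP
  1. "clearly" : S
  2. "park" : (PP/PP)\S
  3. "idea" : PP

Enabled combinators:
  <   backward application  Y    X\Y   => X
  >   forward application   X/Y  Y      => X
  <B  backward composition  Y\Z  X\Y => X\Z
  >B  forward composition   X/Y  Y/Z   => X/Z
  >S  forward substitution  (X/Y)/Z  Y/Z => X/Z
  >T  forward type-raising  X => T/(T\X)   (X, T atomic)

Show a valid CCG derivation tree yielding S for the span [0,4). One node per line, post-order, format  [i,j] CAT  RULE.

[0,4] S   >
  [0,3] S/PP   >B
    [0,1] "song" : S/PP
    [1,3] PP/PP   <
      [1,2] "clearly" : S
      [2,3] "park" : (PP/PP)\S
  [3,4] "idea" : PP

[0,1] S/PP  lex  "song"
[1,2] S  lex  "clearly"
[2,3] (PP/PP)\S  lex  "park"
[1,3] PP/PP  <  k=2
[0,3] S/PP  >B  k=1
[3,4] PP  lex  "idea"
[0,4] S  >  k=3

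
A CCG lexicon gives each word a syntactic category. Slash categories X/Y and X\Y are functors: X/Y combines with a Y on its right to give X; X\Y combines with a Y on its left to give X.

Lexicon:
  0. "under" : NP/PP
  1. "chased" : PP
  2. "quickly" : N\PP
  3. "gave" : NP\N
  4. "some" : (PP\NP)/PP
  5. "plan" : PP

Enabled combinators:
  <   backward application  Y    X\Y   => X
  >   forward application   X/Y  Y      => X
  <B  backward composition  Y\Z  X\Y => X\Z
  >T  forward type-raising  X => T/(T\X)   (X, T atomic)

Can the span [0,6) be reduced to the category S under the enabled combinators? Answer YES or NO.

NP/PP PP N\PP NP\N (PP\NP)/PP PP
CKY chart[0,6] = {N/(N\NP), NP, NP/(NP\NP), PP/(PP\NP), S/(S\NP)}; S ∉ chart

NO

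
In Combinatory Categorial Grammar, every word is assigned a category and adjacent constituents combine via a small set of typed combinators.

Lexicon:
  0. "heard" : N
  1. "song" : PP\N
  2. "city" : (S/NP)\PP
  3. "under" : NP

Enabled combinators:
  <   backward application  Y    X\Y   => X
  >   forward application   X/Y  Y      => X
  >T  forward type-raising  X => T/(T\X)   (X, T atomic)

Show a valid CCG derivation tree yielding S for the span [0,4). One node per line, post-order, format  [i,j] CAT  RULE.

[0,1] N  lex  "heard"
[1,2] PP\N  lex  "song"
[0,2] PP  <  k=1
[2,3] (S/NP)\PP  lex  "city"
[0,3] S/NP  <  k=2
[3,4] NP  lex  "under"
[0,4] S  >  k=3

[0,4] S   >
  [0,3] S/NP   <
    [0,2] PP   <
      [0,1] "heard" : N
      [1,2] "song" : PP\N
    [2,3] "city" : (S/NP)\PP
  [3,4] "under" : NP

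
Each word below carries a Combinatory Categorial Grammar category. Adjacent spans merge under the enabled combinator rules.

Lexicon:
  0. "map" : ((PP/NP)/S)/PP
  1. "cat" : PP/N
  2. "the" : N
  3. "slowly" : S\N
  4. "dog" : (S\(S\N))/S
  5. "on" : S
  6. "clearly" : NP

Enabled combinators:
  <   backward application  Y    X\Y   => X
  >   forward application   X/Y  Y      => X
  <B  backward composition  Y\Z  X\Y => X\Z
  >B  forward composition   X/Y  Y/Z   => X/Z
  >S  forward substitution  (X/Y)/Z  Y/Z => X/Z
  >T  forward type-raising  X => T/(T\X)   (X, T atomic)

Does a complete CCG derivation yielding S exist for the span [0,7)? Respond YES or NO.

((PP/NP)/S)/PP PP/N N S\N (S\(S\N))/S S NP
CKY chart[0,7] = {N/(N\PP), NP/(NP\PP), PP, PP/(NP\NP), PP/(PP\PP), S/(S\PP)}; S ∉ chart

NO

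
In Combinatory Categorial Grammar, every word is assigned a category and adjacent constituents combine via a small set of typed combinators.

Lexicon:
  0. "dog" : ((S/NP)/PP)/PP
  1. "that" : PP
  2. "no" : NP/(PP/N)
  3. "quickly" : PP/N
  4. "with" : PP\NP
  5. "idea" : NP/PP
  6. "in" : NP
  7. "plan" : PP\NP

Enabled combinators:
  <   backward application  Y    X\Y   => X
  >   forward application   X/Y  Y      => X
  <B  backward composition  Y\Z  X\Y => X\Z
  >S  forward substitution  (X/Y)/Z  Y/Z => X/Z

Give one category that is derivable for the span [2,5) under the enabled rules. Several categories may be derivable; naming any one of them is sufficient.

PP

[0,8] S   >
  [0,5] S/NP   >
    [0,2] (S/NP)/PP   >
      [0,1] "dog" : ((S/NP)/PP)/PP
      [1,2] "that" : PP
    [2,5] PP   <
      [2,4] NP   >
        [2,3] "no" : NP/(PP/N)
        [3,4] "quickly" : PP/N
      [4,5] "with" : PP\NP
  [5,8] NP   >
    [5,6] "idea" : NP/PP
    [6,8] PP   <
      [6,7] "in" : NP
      [7,8] "plan" : PP\NP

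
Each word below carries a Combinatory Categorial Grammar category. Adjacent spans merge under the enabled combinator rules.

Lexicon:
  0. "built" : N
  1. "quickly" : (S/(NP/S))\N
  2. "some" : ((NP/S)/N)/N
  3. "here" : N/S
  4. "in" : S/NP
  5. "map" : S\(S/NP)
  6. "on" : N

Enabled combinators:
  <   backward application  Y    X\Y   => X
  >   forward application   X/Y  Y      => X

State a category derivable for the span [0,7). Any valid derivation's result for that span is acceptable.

[0,7] S   >
  [0,2] S/(NP/S)   <
    [0,1] "built" : N
    [1,2] "quickly" : (S/(NP/S))\N
  [2,7] NP/S   >
    [2,6] (NP/S)/N   >
      [2,3] "some" : ((NP/S)/N)/N
      [3,6] N   >
        [3,4] "here" : N/S
        [4,6] S   <
          [4,5] "in" : S/NP
          [5,6] "map" : S\(S/NP)
    [6,7] "on" : N

S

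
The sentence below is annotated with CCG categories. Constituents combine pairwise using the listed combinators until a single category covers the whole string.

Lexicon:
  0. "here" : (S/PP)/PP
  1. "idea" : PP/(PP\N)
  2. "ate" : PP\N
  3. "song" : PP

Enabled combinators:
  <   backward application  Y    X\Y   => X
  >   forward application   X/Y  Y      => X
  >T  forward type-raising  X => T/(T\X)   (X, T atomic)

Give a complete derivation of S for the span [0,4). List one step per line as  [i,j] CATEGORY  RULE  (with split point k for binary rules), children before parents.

[0,1] (S/PP)/PP  lex  "here"
[1,2] PP/(PP\N)  lex  "idea"
[2,3] PP\N  lex  "ate"
[1,3] PP  >  k=2
[0,3] S/PP  >  k=1
[3,4] PP  lex  "song"
[0,4] S  >  k=3

[0,4] S   >
  [0,3] S/PP   >
    [0,1] "here" : (S/PP)/PP
    [1,3] PP   >
      [1,2] "idea" : PP/(PP\N)
      [2,3] "ate" : PP\N
  [3,4] "song" : PP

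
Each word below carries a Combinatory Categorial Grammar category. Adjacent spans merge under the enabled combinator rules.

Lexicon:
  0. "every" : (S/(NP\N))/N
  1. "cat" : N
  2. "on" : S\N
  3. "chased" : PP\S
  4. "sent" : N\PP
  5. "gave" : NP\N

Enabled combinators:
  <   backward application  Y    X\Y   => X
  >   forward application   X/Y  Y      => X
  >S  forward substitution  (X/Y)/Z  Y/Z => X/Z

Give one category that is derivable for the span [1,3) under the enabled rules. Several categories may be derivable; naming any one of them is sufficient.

S

[0,6] S   >
  [0,5] S/(NP\N)   >
    [0,1] "every" : (S/(NP\N))/N
    [1,5] N   <
      [1,4] PP   <
        [1,3] S   <
          [1,2] "cat" : N
          [2,3] "on" : S\N
        [3,4] "chased" : PP\S
      [4,5] "sent" : N\PP
  [5,6] "gave" : NP\N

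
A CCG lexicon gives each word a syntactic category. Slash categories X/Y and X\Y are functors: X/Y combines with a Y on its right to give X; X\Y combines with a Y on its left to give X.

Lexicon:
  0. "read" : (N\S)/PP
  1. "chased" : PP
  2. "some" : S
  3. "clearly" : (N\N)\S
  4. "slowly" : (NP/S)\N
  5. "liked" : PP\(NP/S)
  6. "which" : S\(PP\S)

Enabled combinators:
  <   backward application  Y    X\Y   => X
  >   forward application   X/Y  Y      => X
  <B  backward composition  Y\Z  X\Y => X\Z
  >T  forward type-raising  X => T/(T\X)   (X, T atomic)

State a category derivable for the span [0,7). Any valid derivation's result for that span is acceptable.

[0,7] S   <
  [0,6] PP\S   <B
    [0,2] N\S   >
      [0,1] "read" : (N\S)/PP
      [1,2] "chased" : PP
    [2,6] PP\N   <B
      [2,4] N\N   <
        [2,3] "some" : S
        [3,4] "clearly" : (N\N)\S
      [4,6] PP\N   <B
        [4,5] "slowly" : (NP/S)\N
        [5,6] "liked" : PP\(NP/S)
  [6,7] "which" : S\(PP\S)

S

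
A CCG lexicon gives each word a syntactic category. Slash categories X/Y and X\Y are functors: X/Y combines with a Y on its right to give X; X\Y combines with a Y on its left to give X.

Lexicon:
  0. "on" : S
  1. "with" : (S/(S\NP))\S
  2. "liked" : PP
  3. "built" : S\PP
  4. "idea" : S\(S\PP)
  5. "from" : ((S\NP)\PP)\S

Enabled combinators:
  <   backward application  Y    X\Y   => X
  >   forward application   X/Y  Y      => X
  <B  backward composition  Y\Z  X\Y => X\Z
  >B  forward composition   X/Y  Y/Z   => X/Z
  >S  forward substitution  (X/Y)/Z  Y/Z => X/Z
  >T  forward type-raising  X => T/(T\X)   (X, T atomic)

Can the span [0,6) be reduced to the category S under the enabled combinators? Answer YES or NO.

[0,6] S   >
  [0,2] S/(S\NP)   <
    [0,1] "on" : S
    [1,2] "with" : (S/(S\NP))\S
  [2,6] S\NP   <
    [2,3] "liked" : PP
    [3,6] (S\NP)\PP   <
      [3,5] S   <
        [3,4] "built" : S\PP
        [4,5] "idea" : S\(S\PP)
      [5,6] "from" : ((S\NP)\PP)\S

YES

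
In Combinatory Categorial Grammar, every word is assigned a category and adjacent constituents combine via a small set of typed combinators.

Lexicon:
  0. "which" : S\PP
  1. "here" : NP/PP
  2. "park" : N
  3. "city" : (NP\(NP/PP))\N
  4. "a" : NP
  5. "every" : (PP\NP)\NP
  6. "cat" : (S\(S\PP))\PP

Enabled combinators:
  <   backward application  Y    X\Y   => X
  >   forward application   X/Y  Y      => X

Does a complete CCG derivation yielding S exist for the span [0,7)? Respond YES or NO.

[0,7] S   <
  [0,1] "which" : S\PP
  [1,7] S\(S\PP)   <
    [1,6] PP   <
      [1,4] NP   <
        [1,2] "here" : NP/PP
        [2,4] NP\(NP/PP)   <
          [2,3] "park" : N
          [3,4] "city" : (NP\(NP/PP))\N
      [4,6] PP\NP   <
        [4,5] "a" : NP
        [5,6] "every" : (PP\NP)\NP
    [6,7] "cat" : (S\(S\PP))\PP

YES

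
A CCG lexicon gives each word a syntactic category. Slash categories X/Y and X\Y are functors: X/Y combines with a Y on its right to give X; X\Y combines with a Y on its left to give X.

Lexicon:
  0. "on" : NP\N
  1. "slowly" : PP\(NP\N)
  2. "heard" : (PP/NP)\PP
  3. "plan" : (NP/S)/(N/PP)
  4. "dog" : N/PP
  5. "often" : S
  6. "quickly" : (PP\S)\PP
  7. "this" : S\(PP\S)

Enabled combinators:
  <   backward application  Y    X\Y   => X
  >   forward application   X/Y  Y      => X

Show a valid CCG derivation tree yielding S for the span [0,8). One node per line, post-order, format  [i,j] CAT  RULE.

[0,1] NP\N  lex  "on"
[1,2] PP\(NP\N)  lex  "slowly"
[0,2] PP  <  k=1
[2,3] (PP/NP)\PP  lex  "heard"
[0,3] PP/NP  <  k=2
[3,4] (NP/S)/(N/PP)  lex  "plan"
[4,5] N/PP  lex  "dog"
[3,5] NP/S  >  k=4
[5,6] S  lex  "often"
[3,6] NP  >  k=5
[0,6] PP  >  k=3
[6,7] (PP\S)\PP  lex  "quickly"
[0,7] PP\S  <  k=6
[7,8] S\(PP\S)  lex  "this"
[0,8] S  <  k=7

[0,8] S   <
  [0,7] PP\S   <
    [0,6] PP   >
      [0,3] PP/NP   <
        [0,2] PP   <
          [0,1] "on" : NP\N
          [1,2] "slowly" : PP\(NP\N)
        [2,3] "heard" : (PP/NP)\PP
      [3,6] NP   >
        [3,5] NP/S   >
          [3,4] "plan" : (NP/S)/(N/PP)
          [4,5] "dog" : N/PP
        [5,6] "often" : S
    [6,7] "quickly" : (PP\S)\PP
  [7,8] "this" : S\(PP\S)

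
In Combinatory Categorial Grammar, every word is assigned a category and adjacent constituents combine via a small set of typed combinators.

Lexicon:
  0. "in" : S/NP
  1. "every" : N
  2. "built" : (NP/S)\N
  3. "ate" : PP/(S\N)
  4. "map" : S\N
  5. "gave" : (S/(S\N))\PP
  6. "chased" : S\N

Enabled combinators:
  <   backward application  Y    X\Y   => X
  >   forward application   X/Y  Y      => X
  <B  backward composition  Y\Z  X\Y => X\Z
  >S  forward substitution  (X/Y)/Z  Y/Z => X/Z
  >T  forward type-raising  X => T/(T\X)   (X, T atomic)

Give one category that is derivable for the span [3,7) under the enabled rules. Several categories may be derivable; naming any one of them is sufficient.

[0,7] S   >
  [0,1] "in" : S/NP
  [1,7] NP   >
    [1,3] NP/S   <
      [1,2] "every" : N
      [2,3] "built" : (NP/S)\N
    [3,7] S   >
      [3,6] S/(S\N)   <
        [3,5] PP   >
          [3,4] "ate" : PP/(S\N)
          [4,5] "map" : S\N
        [5,6] "gave" : (S/(S\N))\PP
      [6,7] "chased" : S\N

S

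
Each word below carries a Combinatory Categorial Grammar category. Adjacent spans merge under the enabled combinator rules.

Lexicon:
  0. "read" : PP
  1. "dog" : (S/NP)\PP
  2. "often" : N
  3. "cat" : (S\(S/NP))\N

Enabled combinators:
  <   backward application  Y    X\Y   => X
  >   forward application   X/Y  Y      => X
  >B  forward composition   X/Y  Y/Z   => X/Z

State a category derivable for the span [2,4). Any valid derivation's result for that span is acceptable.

[0,4] S   <
  [0,2] S/NP   <
    [0,1] "read" : PP
    [1,2] "dog" : (S/NP)\PP
  [2,4] S\(S/NP)   <
    [2,3] "often" : N
    [3,4] "cat" : (S\(S/NP))\N

S\(S/NP)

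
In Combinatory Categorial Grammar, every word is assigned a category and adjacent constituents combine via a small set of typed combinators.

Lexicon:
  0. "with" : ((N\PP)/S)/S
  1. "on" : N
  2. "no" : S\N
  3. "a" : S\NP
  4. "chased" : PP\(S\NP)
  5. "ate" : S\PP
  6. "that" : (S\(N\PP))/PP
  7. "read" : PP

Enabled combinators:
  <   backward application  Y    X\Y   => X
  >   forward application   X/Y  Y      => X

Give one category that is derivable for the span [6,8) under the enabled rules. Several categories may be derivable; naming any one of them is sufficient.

[0,8] S   <
  [0,6] N\PP   >
    [0,3] (N\PP)/S   >
      [0,1] "with" : ((N\PP)/S)/S
      [1,3] S   <
        [1,2] "on" : N
        [2,3] "no" : S\N
    [3,6] S   <
      [3,5] PP   <
        [3,4] "a" : S\NP
        [4,5] "chased" : PP\(S\NP)
      [5,6] "ate" : S\PP
  [6,8] S\(N\PP)   >
    [6,7] "that" : (S\(N\PP))/PP
    [7,8] "read" : PP

S\(N\PP)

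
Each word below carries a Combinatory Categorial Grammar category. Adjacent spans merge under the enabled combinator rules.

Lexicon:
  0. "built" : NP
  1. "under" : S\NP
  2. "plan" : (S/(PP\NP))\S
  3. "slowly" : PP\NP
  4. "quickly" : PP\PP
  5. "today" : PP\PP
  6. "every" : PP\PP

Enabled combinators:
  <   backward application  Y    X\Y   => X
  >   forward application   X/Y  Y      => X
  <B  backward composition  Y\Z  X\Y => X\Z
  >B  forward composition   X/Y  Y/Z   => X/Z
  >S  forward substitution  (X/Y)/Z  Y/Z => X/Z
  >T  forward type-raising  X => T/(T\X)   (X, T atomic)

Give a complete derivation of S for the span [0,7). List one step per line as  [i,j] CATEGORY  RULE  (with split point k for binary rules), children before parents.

[0,1] NP  lex  "built"
[1,2] S\NP  lex  "under"
[0,2] S  <  k=1
[2,3] (S/(PP\NP))\S  lex  "plan"
[0,3] S/(PP\NP)  <  k=2
[3,4] PP\NP  lex  "slowly"
[4,5] PP\PP  lex  "quickly"
[3,5] PP\NP  <B  k=4
[5,6] PP\PP  lex  "today"
[6,7] PP\PP  lex  "every"
[5,7] PP\PP  <B  k=6
[3,7] PP\NP  <B  k=5
[0,7] S  >  k=3

[0,7] S   >
  [0,3] S/(PP\NP)   <
    [0,2] S   <
      [0,1] "built" : NP
      [1,2] "under" : S\NP
    [2,3] "plan" : (S/(PP\NP))\S
  [3,7] PP\NP   <B
    [3,5] PP\NP   <B
      [3,4] "slowly" : PP\NP
      [4,5] "quickly" : PP\PP
    [5,7] PP\PP   <B
      [5,6] "today" : PP\PP
      [6,7] "every" : PP\PP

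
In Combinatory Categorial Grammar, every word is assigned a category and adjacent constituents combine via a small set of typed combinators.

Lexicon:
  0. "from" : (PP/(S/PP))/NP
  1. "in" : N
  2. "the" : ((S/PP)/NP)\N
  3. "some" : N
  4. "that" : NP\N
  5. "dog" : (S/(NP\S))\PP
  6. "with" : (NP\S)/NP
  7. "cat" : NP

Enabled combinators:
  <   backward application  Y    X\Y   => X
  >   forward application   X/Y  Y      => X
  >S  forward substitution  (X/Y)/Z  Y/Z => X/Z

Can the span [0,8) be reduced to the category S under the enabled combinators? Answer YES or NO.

[0,8] S   >
  [0,6] S/(NP\S)   <
    [0,5] PP   >
      [0,3] PP/NP   >S
        [0,1] "from" : (PP/(S/PP))/NP
        [1,3] (S/PP)/NP   <
          [1,2] "in" : N
          [2,3] "the" : ((S/PP)/NP)\N
      [3,5] NP   <
        [3,4] "some" : N
        [4,5] "that" : NP\N
    [5,6] "dog" : (S/(NP\S))\PP
  [6,8] NP\S   >
    [6,7] "with" : (NP\S)/NP
    [7,8] "cat" : NP

YES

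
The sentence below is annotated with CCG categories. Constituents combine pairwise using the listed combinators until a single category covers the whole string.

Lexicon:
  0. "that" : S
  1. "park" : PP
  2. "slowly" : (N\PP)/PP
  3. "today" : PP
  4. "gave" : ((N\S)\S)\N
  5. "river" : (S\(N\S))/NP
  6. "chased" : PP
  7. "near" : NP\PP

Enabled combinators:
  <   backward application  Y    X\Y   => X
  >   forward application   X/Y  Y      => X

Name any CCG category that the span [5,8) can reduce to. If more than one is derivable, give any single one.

[0,8] S   <
  [0,5] N\S   <
    [0,1] "that" : S
    [1,5] (N\S)\S   <
      [1,4] N   <
        [1,2] "park" : PP
        [2,4] N\PP   >
          [2,3] "slowly" : (N\PP)/PP
          [3,4] "today" : PP
      [4,5] "gave" : ((N\S)\S)\N
  [5,8] S\(N\S)   >
    [5,6] "river" : (S\(N\S))/NP
    [6,8] NP   <
      [6,7] "chased" : PP
      [7,8] "near" : NP\PP

S\(N\S)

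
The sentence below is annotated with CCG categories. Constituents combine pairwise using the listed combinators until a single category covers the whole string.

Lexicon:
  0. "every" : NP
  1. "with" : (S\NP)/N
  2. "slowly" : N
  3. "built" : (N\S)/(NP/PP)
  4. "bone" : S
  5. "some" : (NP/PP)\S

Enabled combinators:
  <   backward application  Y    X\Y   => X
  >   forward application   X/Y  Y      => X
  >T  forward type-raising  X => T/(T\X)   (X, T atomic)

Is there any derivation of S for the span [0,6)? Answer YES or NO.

NO

NP (S\NP)/N N (N\S)/(NP/PP) S (NP/PP)\S
CKY chart[0,6] = {N, N/(N\N), NP/(NP\N), PP/(PP\N), S/(S\N)}; S ∉ chart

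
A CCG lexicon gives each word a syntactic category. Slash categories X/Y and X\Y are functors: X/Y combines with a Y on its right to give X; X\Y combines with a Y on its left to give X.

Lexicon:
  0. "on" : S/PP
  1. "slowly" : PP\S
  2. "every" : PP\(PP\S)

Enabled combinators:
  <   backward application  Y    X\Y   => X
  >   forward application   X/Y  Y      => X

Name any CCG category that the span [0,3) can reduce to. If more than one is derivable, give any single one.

S

[0,3] S   >
  [0,1] "on" : S/PP
  [1,3] PP   <
    [1,2] "slowly" : PP\S
    [2,3] "every" : PP\(PP\S)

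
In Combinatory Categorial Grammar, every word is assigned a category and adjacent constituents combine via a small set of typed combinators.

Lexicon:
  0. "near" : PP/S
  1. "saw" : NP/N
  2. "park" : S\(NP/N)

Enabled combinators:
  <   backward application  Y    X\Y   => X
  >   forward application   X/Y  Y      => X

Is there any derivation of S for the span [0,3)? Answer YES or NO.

NO

PP/S NP/N S\(NP/N)
CKY chart[0,3] = {PP}; S ∉ chart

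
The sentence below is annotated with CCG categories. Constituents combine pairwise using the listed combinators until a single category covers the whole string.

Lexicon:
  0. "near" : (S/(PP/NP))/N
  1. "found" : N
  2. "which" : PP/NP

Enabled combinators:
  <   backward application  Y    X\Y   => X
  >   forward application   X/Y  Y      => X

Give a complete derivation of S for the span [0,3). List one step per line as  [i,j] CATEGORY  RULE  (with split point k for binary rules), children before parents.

[0,1] (S/(PP/NP))/N  lex  "near"
[1,2] N  lex  "found"
[0,2] S/(PP/NP)  >  k=1
[2,3] PP/NP  lex  "which"
[0,3] S  >  k=2

[0,3] S   >
  [0,2] S/(PP/NP)   >
    [0,1] "near" : (S/(PP/NP))/N
    [1,2] "found" : N
  [2,3] "which" : PP/NP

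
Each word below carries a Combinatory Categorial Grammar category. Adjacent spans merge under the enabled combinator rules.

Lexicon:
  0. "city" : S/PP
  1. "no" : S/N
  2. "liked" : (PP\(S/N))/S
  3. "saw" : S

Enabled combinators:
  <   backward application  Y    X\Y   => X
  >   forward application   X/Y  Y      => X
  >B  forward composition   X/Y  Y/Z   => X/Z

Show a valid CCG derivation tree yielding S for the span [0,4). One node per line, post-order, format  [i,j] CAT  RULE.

[0,4] S   >
  [0,1] "city" : S/PP
  [1,4] PP   <
    [1,2] "no" : S/N
    [2,4] PP\(S/N)   >
      [2,3] "liked" : (PP\(S/N))/S
      [3,4] "saw" : S

[0,1] S/PP  lex  "city"
[1,2] S/N  lex  "no"
[2,3] (PP\(S/N))/S  lex  "liked"
[3,4] S  lex  "saw"
[2,4] PP\(S/N)  >  k=3
[1,4] PP  <  k=2
[0,4] S  >  k=1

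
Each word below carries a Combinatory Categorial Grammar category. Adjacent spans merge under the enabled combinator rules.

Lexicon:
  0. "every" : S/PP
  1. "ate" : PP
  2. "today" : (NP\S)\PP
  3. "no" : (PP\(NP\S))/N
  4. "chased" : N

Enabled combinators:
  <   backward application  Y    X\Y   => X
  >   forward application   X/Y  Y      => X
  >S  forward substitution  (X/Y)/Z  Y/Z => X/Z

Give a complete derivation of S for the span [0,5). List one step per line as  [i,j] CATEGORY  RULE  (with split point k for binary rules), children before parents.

[0,1] S/PP  lex  "every"
[1,2] PP  lex  "ate"
[2,3] (NP\S)\PP  lex  "today"
[1,3] NP\S  <  k=2
[3,4] (PP\(NP\S))/N  lex  "no"
[4,5] N  lex  "chased"
[3,5] PP\(NP\S)  >  k=4
[1,5] PP  <  k=3
[0,5] S  >  k=1

[0,5] S   >
  [0,1] "every" : S/PP
  [1,5] PP   <
    [1,3] NP\S   <
      [1,2] "ate" : PP
      [2,3] "today" : (NP\S)\PP
    [3,5] PP\(NP\S)   >
      [3,4] "no" : (PP\(NP\S))/N
      [4,5] "chased" : N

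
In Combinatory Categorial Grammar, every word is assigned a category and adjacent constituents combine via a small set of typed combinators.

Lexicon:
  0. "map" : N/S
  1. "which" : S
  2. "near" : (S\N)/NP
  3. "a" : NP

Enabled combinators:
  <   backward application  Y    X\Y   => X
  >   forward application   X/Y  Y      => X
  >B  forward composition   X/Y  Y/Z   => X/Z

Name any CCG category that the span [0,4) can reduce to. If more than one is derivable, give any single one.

[0,4] S   <
  [0,2] N   >
    [0,1] "map" : N/S
    [1,2] "which" : S
  [2,4] S\N   >
    [2,3] "near" : (S\N)/NP
    [3,4] "a" : NP

S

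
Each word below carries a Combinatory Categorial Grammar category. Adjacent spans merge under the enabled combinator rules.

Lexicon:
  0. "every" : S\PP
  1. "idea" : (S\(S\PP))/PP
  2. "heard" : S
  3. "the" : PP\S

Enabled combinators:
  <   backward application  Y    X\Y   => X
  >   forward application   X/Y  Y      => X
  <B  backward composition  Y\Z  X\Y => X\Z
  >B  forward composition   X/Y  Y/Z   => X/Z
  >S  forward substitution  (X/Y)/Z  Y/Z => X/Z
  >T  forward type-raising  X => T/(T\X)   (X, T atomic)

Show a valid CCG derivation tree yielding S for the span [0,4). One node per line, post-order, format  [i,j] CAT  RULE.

[0,4] S   <
  [0,1] "every" : S\PP
  [1,4] S\(S\PP)   >
    [1,2] "idea" : (S\(S\PP))/PP
    [2,4] PP   >
      [2,3] PP/(PP\S)   >T
        [2,3] "heard" : S
      [3,4] "the" : PP\S

[0,1] S\PP  lex  "every"
[1,2] (S\(S\PP))/PP  lex  "idea"
[2,3] S  lex  "heard"
[2,3] PP/(PP\S)  >T
[3,4] PP\S  lex  "the"
[2,4] PP  >  k=3
[1,4] S\(S\PP)  >  k=2
[0,4] S  <  k=1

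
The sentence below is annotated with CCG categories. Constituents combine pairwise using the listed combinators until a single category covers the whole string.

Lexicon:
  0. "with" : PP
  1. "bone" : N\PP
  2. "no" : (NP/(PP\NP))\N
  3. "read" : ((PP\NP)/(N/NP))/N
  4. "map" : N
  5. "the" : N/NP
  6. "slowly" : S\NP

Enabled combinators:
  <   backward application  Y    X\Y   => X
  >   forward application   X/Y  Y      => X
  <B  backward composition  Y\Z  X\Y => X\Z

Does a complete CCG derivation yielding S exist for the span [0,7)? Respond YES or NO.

YES

[0,7] S   <
  [0,6] NP   >
    [0,3] NP/(PP\NP)   <
      [0,2] N   <
        [0,1] "with" : PP
        [1,2] "bone" : N\PP
      [2,3] "no" : (NP/(PP\NP))\N
    [3,6] PP\NP   >
      [3,5] (PP\NP)/(N/NP)   >
        [3,4] "read" : ((PP\NP)/(N/NP))/N
        [4,5] "map" : N
      [5,6] "the" : N/NP
  [6,7] "slowly" : S\NP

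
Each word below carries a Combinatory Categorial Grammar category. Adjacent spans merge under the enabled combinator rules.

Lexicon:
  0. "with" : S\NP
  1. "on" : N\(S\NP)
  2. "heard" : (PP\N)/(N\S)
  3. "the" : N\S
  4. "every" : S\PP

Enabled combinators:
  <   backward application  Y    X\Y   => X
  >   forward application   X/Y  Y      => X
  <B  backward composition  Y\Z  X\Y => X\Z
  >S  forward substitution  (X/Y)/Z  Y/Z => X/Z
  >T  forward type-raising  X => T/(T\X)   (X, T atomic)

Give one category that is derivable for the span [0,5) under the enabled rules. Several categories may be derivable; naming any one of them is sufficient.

[0,5] S   <
  [0,2] N   <
    [0,1] "with" : S\NP
    [1,2] "on" : N\(S\NP)
  [2,5] S\N   <B
    [2,4] PP\N   >
      [2,3] "heard" : (PP\N)/(N\S)
      [3,4] "the" : N\S
    [4,5] "every" : S\PP

S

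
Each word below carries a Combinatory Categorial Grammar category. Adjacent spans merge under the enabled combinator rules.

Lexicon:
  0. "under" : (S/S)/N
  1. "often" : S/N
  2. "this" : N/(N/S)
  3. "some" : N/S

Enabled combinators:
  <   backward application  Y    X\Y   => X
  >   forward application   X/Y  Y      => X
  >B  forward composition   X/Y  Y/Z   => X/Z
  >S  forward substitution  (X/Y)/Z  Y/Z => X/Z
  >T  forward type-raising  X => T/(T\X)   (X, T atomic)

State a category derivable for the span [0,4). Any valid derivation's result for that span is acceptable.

[0,4] S   >
  [0,2] S/N   >S
    [0,1] "under" : (S/S)/N
    [1,2] "often" : S/N
  [2,4] N   >
    [2,3] "this" : N/(N/S)
    [3,4] "some" : N/S

S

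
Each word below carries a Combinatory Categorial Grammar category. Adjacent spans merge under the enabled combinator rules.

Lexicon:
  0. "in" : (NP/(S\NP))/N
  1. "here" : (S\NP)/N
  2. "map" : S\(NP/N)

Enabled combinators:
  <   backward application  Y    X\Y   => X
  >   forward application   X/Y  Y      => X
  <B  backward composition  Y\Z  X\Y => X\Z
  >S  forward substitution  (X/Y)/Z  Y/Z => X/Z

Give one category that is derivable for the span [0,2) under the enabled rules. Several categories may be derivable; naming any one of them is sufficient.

NP/N

[0,3] S   <
  [0,2] NP/N   >S
    [0,1] "in" : (NP/(S\NP))/N
    [1,2] "here" : (S\NP)/N
  [2,3] "map" : S\(NP/N)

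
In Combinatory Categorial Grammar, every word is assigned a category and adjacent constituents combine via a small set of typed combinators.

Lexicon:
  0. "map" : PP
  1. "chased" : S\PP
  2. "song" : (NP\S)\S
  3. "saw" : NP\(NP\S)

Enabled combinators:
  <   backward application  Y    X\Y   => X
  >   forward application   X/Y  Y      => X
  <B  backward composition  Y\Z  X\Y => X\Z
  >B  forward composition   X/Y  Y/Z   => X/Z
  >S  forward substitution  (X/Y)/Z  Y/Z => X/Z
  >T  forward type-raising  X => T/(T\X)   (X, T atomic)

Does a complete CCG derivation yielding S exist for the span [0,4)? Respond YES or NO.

NO

PP S\PP (NP\S)\S NP\(NP\S)
CKY chart[0,4] = {N/(N\NP), NP, NP/(NP\NP), PP/(PP\NP), S/(S\NP)}; S ∉ chart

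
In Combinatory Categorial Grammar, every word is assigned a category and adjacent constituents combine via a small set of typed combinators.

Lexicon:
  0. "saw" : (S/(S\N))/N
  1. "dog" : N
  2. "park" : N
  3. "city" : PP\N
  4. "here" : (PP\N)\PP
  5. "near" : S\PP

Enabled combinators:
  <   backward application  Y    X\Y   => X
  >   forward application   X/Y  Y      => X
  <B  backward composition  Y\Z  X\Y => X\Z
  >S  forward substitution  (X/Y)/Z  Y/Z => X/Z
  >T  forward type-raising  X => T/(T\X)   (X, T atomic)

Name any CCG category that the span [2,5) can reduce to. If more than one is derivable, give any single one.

[0,6] S   >
  [0,2] S/(S\N)   >
    [0,1] "saw" : (S/(S\N))/N
    [1,2] "dog" : N
  [2,6] S\N   <B
    [2,5] PP\N   <
      [2,4] PP   <
        [2,3] "park" : N
        [3,4] "city" : PP\N
      [4,5] "here" : (PP\N)\PP
    [5,6] "near" : S\PP

PP\N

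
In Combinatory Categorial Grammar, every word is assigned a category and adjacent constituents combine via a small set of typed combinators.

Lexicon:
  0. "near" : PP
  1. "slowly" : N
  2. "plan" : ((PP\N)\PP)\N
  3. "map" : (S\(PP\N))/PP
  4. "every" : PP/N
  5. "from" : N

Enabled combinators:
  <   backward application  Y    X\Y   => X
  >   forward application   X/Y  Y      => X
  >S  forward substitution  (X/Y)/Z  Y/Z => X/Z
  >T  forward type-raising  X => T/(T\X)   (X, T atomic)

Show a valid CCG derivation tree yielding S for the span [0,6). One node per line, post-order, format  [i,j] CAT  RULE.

[0,6] S   <
  [0,3] PP\N   <
    [0,1] "near" : PP
    [1,3] (PP\N)\PP   <
      [1,2] "slowly" : N
      [2,3] "plan" : ((PP\N)\PP)\N
  [3,6] S\(PP\N)   >
    [3,4] "map" : (S\(PP\N))/PP
    [4,6] PP   >
      [4,5] "every" : PP/N
      [5,6] "from" : N

[0,1] PP  lex  "near"
[1,2] N  lex  "slowly"
[2,3] ((PP\N)\PP)\N  lex  "plan"
[1,3] (PP\N)\PP  <  k=2
[0,3] PP\N  <  k=1
[3,4] (S\(PP\N))/PP  lex  "map"
[4,5] PP/N  lex  "every"
[5,6] N  lex  "from"
[4,6] PP  >  k=5
[3,6] S\(PP\N)  >  k=4
[0,6] S  <  k=3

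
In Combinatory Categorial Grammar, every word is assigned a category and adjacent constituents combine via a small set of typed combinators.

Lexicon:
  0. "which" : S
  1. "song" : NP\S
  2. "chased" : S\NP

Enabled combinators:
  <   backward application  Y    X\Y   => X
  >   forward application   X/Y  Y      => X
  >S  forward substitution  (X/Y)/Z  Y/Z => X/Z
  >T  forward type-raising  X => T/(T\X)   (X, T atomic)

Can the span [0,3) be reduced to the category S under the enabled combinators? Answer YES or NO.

YES

[0,3] S   <
  [0,2] NP   <
    [0,1] "which" : S
    [1,2] "song" : NP\S
  [2,3] "chased" : S\NP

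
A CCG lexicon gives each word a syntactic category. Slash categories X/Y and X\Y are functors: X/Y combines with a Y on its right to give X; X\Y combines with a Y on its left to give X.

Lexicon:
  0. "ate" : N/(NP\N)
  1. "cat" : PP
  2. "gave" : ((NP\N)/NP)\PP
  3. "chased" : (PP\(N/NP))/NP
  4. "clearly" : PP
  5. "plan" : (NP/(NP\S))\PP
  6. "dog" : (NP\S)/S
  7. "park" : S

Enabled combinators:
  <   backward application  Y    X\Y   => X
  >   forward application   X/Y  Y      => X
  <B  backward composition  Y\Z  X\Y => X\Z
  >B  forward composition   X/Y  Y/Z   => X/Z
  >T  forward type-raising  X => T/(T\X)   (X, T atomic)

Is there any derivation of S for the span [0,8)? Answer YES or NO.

N/(NP\N) PP ((NP\N)/NP)\PP (PP\(N/NP))/NP PP (NP/(NP\S))\PP (NP\S)/S S
CKY chart[0,8] = {N/(N\PP), NP/(NP\PP), PP, PP/(PP\PP), S/(S\PP)}; S ∉ chart

NO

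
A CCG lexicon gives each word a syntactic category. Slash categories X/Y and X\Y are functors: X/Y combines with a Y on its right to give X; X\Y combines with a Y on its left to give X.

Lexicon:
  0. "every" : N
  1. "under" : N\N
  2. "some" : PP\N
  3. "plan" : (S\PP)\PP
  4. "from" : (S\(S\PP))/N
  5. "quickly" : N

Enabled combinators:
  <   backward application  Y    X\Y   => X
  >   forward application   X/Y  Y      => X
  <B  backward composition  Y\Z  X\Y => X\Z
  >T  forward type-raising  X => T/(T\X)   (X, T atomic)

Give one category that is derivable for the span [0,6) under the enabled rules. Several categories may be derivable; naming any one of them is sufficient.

S

[0,6] S   <
  [0,4] S\PP   <
    [0,3] PP   <
      [0,1] "every" : N
      [1,3] PP\N   <B
        [1,2] "under" : N\N
        [2,3] "some" : PP\N
    [3,4] "plan" : (S\PP)\PP
  [4,6] S\(S\PP)   >
    [4,5] "from" : (S\(S\PP))/N
    [5,6] "quickly" : N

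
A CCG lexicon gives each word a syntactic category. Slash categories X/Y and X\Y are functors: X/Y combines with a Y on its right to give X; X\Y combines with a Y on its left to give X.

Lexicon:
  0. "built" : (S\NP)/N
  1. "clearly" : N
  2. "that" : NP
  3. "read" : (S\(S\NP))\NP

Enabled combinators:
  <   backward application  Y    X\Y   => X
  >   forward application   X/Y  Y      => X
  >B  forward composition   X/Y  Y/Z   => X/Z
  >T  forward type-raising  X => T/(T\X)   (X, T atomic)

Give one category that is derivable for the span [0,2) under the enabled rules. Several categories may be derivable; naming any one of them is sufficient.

[0,4] S   <
  [0,2] S\NP   >
    [0,1] "built" : (S\NP)/N
    [1,2] "clearly" : N
  [2,4] S\(S\NP)   <
    [2,3] "that" : NP
    [3,4] "read" : (S\(S\NP))\NP

S\NP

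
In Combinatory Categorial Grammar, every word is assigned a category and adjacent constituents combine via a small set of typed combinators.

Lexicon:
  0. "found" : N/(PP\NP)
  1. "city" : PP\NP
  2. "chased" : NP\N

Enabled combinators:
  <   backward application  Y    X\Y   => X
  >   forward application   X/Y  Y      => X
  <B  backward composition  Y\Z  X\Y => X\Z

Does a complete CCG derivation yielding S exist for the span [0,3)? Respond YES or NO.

NO

N/(PP\NP) PP\NP NP\N
CKY chart[0,3] = {NP}; S ∉ chart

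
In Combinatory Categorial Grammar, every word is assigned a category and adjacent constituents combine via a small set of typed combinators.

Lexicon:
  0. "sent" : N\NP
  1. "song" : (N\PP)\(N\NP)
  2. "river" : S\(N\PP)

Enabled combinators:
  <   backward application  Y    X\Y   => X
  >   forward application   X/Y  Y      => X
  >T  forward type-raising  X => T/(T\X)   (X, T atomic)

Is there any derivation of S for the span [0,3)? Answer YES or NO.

[0,3] S   <
  [0,2] N\PP   <
    [0,1] "sent" : N\NP
    [1,2] "song" : (N\PP)\(N\NP)
  [2,3] "river" : S\(N\PP)

YES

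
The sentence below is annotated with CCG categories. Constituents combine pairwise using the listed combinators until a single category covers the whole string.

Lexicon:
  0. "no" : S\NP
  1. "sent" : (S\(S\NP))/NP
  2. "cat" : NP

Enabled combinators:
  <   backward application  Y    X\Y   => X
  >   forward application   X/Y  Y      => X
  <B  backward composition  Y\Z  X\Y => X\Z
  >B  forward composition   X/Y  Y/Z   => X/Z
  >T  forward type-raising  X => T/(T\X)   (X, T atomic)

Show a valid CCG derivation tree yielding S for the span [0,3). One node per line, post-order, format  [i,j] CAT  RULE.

[0,1] S\NP  lex  "no"
[1,2] (S\(S\NP))/NP  lex  "sent"
[2,3] NP  lex  "cat"
[1,3] S\(S\NP)  >  k=2
[0,3] S  <  k=1

[0,3] S   <
  [0,1] "no" : S\NP
  [1,3] S\(S\NP)   >
    [1,2] "sent" : (S\(S\NP))/NP
    [2,3] "cat" : NP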